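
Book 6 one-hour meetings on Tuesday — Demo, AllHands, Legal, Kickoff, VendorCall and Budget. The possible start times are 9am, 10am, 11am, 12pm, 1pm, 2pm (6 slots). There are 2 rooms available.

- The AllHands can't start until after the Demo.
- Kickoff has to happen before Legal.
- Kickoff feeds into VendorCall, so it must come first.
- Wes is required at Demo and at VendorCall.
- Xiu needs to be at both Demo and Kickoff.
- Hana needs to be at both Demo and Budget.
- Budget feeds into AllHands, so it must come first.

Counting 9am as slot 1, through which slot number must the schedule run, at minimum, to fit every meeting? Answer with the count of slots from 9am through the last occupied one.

3

The precedence chain requires at least 2 distinct slots.
With at most 2 per slot and 6 meetings, at least 3 slots are needed.
3 works (last occupied slot: 11am): for example Budget -> 9am, VendorCall -> 11am, Demo -> 10am, Kickoff -> 9am, Legal -> 10am, AllHands -> 11am.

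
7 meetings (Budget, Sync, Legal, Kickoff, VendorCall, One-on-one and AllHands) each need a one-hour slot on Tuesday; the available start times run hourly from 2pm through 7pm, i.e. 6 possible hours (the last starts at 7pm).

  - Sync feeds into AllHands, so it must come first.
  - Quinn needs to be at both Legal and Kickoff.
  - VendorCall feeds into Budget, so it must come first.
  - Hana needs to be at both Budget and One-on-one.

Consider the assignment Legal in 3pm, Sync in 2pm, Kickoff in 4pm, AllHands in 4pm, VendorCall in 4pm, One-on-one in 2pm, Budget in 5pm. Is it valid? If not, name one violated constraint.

Yes, all constraints hold

VendorCall feeds into Budget, so it must come first — holds.
Quinn needs to be at both Legal and Kickoff — holds.
Sync feeds into AllHands, so it must come first — holds.
Hana needs to be at both Budget and One-on-one — holds.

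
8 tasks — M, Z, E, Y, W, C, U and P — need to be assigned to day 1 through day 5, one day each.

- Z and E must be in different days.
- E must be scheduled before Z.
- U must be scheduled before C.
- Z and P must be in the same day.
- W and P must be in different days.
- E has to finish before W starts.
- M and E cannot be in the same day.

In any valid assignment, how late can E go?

day 3

Downstream work caps E at day 4.
E at day 3 is achievable: E=day 3; P=day 4; Z=day 4; Y=day 1; W=day 5; U=day 1; C=day 2; M=day 1.
Nothing later works — the conflict constraints rule out every day after day 3.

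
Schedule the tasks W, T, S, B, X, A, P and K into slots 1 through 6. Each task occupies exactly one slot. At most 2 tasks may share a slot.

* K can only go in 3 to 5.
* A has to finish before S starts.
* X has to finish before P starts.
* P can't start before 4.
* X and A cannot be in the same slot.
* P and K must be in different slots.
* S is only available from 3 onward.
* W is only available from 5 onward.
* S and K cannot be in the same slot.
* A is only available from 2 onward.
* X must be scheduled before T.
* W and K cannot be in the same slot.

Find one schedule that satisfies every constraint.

A=2; T=2; X=1; W=5; B=1; S=4; K=3; P=4

Checking: A(2) before S(4); X(1) before T(2); X(1) before P(4); X(1) != A(2); P(4) != K(3); W(5) != K(3); S(4) != K(3); K=3 in [3,5]; W=5 in [5,6]; S=4 in [3,6]; P=4 in [4,6]; A=2 in [2,6]; max 2 per slot (cap 2).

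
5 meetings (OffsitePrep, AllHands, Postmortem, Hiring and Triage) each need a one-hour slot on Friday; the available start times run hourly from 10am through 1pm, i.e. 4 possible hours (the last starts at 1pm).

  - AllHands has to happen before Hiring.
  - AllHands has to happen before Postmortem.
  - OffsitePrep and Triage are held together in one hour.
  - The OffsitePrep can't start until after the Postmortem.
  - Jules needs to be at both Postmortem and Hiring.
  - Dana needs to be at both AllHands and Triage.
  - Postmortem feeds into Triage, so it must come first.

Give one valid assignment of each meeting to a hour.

Postmortem=11am; OffsitePrep=12pm; Hiring=12pm; AllHands=10am; Triage=12pm

Checking: Postmortem(11am) before OffsitePrep(12pm); AllHands(10am) before Hiring(12pm); AllHands(10am) before Postmortem(11am); Postmortem(11am) before Triage(12pm); Postmortem(11am) != Hiring(12pm); AllHands(10am) != Triage(12pm); OffsitePrep = Triage = 12pm.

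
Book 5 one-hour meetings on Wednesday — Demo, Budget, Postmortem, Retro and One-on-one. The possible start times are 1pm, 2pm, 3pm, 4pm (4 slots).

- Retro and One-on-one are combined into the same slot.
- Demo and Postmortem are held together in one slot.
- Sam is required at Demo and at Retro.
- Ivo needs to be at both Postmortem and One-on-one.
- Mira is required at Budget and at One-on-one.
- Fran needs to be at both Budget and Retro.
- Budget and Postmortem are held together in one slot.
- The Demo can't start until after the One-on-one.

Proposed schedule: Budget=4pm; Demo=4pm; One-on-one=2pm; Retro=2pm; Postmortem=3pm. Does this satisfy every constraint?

Invalid. Budget and Postmortem are held together in one slot.

Ivo needs to be at both Postmortem and One-on-one — holds.
Budget and Postmortem are held together in one slot — violated.
Sam is required at Demo and at Retro — holds.
Mira is required at Budget and at One-on-one — holds.
The Demo can't start until after the One-on-one — holds.
Fran needs to be at both Budget and Retro — holds.
Demo and Postmortem are held together in one slot — violated.
Retro and One-on-one are combined into the same slot — holds.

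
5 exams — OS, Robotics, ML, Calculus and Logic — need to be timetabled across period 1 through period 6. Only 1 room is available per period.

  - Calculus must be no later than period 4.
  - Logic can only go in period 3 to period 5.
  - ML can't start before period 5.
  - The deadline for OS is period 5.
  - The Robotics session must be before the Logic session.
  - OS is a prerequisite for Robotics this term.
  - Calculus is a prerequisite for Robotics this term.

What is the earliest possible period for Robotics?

Precedence pushes Robotics to at least period 2; downstream work caps Robotics at period 4.
Robotics at period 3 is achievable: OS=period 2; ML=period 5; Robotics=period 3; Logic=period 4; Calculus=period 1.
Nothing earlier works — the capacity limit rule out every period before period 3.

period 3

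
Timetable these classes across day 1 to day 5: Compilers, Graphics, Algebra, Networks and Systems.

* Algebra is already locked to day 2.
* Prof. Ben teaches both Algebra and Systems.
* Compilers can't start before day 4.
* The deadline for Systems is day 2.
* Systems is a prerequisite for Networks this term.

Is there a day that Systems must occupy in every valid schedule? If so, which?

day 1

Systems's window is day 1–day 2.
Algebra is fixed at day 2, and Systems can't share a day with Algebra.
So Systems must be day 1.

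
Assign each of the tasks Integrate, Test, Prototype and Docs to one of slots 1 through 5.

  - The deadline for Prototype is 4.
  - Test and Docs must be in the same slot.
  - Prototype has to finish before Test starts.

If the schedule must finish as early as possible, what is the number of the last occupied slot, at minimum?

The precedence chain requires at least 2 distinct slots.
2 works (last occupied slot: 2): for example Docs -> 2; Integrate -> 1; Test -> 2; Prototype -> 1.

2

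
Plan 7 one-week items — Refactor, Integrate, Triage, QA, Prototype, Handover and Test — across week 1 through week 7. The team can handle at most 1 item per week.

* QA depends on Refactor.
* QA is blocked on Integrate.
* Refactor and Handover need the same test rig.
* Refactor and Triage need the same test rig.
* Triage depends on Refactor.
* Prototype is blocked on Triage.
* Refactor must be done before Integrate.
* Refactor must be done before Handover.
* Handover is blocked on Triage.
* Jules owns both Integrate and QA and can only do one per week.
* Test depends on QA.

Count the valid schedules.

40

Splitting on Integrate: it can be week 2 (20), week 3 (12), week 4 (6), week 5 (2). Listing each branch's schedules as (Refactor, Triage, QA, Prototype, Handover, Test) by week number:
Integrate=week 2: (1,3,4,5,6,7) (1,3,4,5,7,6) (1,3,4,6,5,7) (1,3,4,6,7,5) (1,3,4,7,5,6) (1,3,4,7,6,5) (1,3,5,4,6,7) (1,3,5,4,7,6) (1,3,5,6,4,7) (1,3,5,7,4,6) (1,3,6,4,5,7) (1,3,6,5,4,7) (1,4,3,5,6,7) (1,4,3,5,7,6) (1,4,3,6,5,7) (1,4,3,6,7,5) (1,4,3,7,5,6) (1,4,3,7,6,5) (1,5,3,6,7,4) (1,5,3,7,6,4) — 20.
Integrate=week 3: (1,2,4,5,6,7) (1,2,4,5,7,6) (1,2,4,6,5,7) (1,2,4,6,7,5) (1,2,4,7,5,6) (1,2,4,7,6,5) (1,2,5,4,6,7) (1,2,5,4,7,6) (1,2,5,6,4,7) (1,2,5,7,4,6) (1,2,6,4,5,7) (1,2,6,5,4,7) — 12.
Integrate=week 4: (1,2,5,3,6,7) (1,2,5,3,7,6) (1,2,5,6,3,7) (1,2,5,7,3,6) (1,2,6,3,5,7) (1,2,6,5,3,7) — 6.
Integrate=week 5: (1,2,6,3,4,7) (1,2,6,4,3,7) — 2.
Summing: 20 + 12 + 6 + 2 = 40.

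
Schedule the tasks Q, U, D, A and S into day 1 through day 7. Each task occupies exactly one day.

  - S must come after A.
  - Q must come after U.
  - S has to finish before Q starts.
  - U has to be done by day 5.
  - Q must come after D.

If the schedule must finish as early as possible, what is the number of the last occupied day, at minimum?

3

The precedence chain requires at least 3 distinct days.
3 works (last occupied day: day 3): for example S -> day 2; Q -> day 3; A -> day 1; D -> day 1; U -> day 1.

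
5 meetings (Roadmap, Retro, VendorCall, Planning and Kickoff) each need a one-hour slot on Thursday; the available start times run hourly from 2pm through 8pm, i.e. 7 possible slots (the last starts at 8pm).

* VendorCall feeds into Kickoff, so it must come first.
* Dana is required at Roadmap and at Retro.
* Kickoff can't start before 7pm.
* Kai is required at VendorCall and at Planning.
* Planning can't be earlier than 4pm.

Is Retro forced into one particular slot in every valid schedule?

No

Retro can be 2pm (e.g. VendorCall -> 2pm, Kickoff -> 7pm, Planning -> 4pm, Retro -> 2pm, Roadmap -> 3pm) or 3pm (e.g. VendorCall -> 2pm; Kickoff -> 7pm; Roadmap -> 2pm; Planning -> 4pm; Retro -> 3pm).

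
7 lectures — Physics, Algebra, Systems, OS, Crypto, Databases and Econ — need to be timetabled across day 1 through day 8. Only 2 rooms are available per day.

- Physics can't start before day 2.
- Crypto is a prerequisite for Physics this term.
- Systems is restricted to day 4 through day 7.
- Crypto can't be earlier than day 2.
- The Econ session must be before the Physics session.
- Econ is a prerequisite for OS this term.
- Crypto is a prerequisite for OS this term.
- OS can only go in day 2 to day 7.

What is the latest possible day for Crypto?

day 6

Crypto is available from day 2; downstream work caps Crypto at day 6.
Crypto at day 6 is achievable: Systems=day 4; OS=day 7; Algebra=day 1; Econ=day 1; Crypto=day 6; Databases=day 2; Physics=day 7.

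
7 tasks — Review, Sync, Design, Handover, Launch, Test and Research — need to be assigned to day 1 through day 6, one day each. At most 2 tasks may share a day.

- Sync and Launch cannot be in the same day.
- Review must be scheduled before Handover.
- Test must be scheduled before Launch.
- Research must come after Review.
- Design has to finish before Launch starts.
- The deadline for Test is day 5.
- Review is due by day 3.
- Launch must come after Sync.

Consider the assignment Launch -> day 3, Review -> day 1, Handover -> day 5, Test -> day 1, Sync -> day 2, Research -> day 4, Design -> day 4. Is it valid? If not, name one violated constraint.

The deadline for Test is day 5 — holds.
Test must be scheduled before Launch — holds.
At most 2 tasks may share a day — holds.
Review must be scheduled before Handover — holds.
Sync and Launch cannot be in the same day — holds.
Research must come after Review — holds.
Launch must come after Sync — holds.
Review is due by day 3 — holds.
Design has to finish before Launch starts — violated.

No — it violates: Design has to finish before Launch starts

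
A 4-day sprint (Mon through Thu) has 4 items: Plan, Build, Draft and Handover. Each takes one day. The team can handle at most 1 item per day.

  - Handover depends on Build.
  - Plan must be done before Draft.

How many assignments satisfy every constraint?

6

Splitting on Plan: it can be Mon (3), Tue (2), Wed (1). Listing each branch's schedules as (Build, Draft, Handover):
Plan=Mon: (Tue,Wed,Thu) (Tue,Thu,Wed) (Wed,Tue,Thu) — 3.
Plan=Tue: (Mon,Wed,Thu) (Mon,Thu,Wed) — 2.
Plan=Wed: (Mon,Thu,Tue) — 1.
Summing: 3 + 2 + 1 = 6.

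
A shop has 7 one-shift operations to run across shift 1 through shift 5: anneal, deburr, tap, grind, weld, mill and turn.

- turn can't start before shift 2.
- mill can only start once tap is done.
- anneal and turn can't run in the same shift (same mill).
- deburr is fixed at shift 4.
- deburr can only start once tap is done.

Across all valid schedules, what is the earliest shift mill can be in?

Precedence pushes mill to at least shift 2.
mill at shift 2 is achievable: tap in shift 1; grind in shift 1; mill in shift 2; weld in shift 1; deburr in shift 4; turn in shift 2; anneal in shift 1.

shift 2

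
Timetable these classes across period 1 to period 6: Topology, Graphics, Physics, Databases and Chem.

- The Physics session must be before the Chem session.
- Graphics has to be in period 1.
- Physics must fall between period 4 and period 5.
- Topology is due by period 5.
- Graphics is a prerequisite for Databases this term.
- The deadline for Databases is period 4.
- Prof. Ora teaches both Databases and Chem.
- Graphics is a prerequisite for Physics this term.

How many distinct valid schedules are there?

45

Splitting on Topology: it can be period 1 (9), period 2 (9), period 3 (9), period 4 (9), period 5 (9). Listing each branch's schedules as (Graphics, Physics, Databases, Chem) by period number:
Topology=period 1: (1,4,2,5) (1,4,2,6) (1,4,3,5) (1,4,3,6) (1,4,4,5) (1,4,4,6) (1,5,2,6) (1,5,3,6) (1,5,4,6) — 9.
Topology=period 2: (1,4,2,5) (1,4,2,6) (1,4,3,5) (1,4,3,6) (1,4,4,5) (1,4,4,6) (1,5,2,6) (1,5,3,6) (1,5,4,6) — 9.
Topology=period 3: (1,4,2,5) (1,4,2,6) (1,4,3,5) (1,4,3,6) (1,4,4,5) (1,4,4,6) (1,5,2,6) (1,5,3,6) (1,5,4,6) — 9.
Topology=period 4: (1,4,2,5) (1,4,2,6) (1,4,3,5) (1,4,3,6) (1,4,4,5) (1,4,4,6) (1,5,2,6) (1,5,3,6) (1,5,4,6) — 9.
Topology=period 5: (1,4,2,5) (1,4,2,6) (1,4,3,5) (1,4,3,6) (1,4,4,5) (1,4,4,6) (1,5,2,6) (1,5,3,6) (1,5,4,6) — 9.
Summing: 9 + 9 + 9 + 9 + 9 = 45.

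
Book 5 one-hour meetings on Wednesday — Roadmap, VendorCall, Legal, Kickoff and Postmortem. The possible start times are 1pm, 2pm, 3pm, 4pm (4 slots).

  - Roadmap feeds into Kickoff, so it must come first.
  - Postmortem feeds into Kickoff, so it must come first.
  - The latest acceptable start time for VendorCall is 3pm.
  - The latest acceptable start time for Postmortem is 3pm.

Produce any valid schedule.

Roadmap=1pm; VendorCall=1pm; Postmortem=1pm; Kickoff=2pm; Legal=1pm

Checking: Postmortem(1pm) before Kickoff(2pm); Roadmap(1pm) before Kickoff(2pm); Postmortem=1pm in [1pm,3pm]; VendorCall=1pm in [1pm,3pm].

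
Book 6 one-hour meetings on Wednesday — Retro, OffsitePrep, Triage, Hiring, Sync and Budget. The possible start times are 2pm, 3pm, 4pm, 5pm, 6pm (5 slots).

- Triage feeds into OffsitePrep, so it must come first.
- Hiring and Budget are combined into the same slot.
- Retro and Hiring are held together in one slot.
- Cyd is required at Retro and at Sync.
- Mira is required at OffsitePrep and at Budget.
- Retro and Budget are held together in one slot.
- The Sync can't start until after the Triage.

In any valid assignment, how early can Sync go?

3pm

Precedence pushes Sync to at least 3pm.
Sync at 3pm is achievable: Sync in 3pm; OffsitePrep in 3pm; Triage in 2pm; Budget in 2pm; Retro in 2pm; Hiring in 2pm.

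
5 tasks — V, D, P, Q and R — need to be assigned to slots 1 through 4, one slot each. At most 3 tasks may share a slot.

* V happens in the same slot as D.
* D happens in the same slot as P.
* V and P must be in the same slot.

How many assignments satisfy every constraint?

36

Splitting on V: it can be 1 (9), 2 (9), 3 (9), 4 (9). Listing each branch's schedules as (D, P, Q, R):
V=1: (1,1,2,2) (1,1,2,3) (1,1,2,4) (1,1,3,2) (1,1,3,3) (1,1,3,4) (1,1,4,2) (1,1,4,3) (1,1,4,4) — 9.
V=2: (2,2,1,1) (2,2,1,3) (2,2,1,4) (2,2,3,1) (2,2,3,3) (2,2,3,4) (2,2,4,1) (2,2,4,3) (2,2,4,4) — 9.
V=3: (3,3,1,1) (3,3,1,2) (3,3,1,4) (3,3,2,1) (3,3,2,2) (3,3,2,4) (3,3,4,1) (3,3,4,2) (3,3,4,4) — 9.
V=4: (4,4,1,1) (4,4,1,2) (4,4,1,3) (4,4,2,1) (4,4,2,2) (4,4,2,3) (4,4,3,1) (4,4,3,2) (4,4,3,3) — 9.
Summing: 9 + 9 + 9 + 9 = 36.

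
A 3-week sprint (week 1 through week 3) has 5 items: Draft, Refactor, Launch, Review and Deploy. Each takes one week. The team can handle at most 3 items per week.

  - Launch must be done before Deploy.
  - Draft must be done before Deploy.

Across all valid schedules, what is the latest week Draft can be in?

week 2

Downstream work caps Draft at week 2.
Draft at week 2 is achievable: Deploy in week 3; Launch in week 1; Draft in week 2; Review in week 1; Refactor in week 1.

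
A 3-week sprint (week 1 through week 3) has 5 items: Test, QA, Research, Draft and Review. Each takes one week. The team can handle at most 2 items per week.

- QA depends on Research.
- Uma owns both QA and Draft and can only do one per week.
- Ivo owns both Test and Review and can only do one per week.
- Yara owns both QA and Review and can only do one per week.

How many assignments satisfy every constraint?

Splitting on Test: it can be week 1 (3), week 2 (5), week 3 (7). Listing each branch's schedules as (QA, Research, Draft, Review) by week number:
Test=week 1: (2,1,3,3) (3,1,2,2) (3,2,1,2) — 3.
Test=week 2: (2,1,1,3) (2,1,3,1) (2,1,3,3) (3,1,2,1) (3,2,1,1) — 5.
Test=week 3: (2,1,3,1) (3,1,1,2) (3,1,2,1) (3,1,2,2) (3,2,1,1) (3,2,1,2) (3,2,2,1) — 7.
Summing: 3 + 5 + 7 = 15.

15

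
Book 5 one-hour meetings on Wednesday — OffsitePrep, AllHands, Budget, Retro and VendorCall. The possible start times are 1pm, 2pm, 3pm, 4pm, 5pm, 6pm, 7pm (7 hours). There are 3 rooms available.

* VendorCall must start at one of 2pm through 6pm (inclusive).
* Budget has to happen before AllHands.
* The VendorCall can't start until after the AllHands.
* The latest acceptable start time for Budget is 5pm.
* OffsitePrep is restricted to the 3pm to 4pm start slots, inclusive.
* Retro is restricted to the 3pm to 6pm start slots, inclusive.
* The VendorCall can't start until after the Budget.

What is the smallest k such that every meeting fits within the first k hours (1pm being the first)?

The precedence chain requires at least 3 distinct hours.
With at most 3 per hour and 5 meetings, at least 2 hours are needed.
3 works (last occupied hour: 3pm): for example Retro in 3pm, Budget in 1pm, OffsitePrep in 3pm, VendorCall in 3pm, AllHands in 2pm.

3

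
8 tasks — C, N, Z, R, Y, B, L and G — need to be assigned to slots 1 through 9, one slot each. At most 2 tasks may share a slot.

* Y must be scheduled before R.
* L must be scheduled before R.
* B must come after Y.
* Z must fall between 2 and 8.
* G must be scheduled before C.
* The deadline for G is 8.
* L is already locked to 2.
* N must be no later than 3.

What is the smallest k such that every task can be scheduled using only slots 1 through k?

The precedence chain requires at least 2 distinct slots.
With at most 2 per slot and 8 tasks, at least 4 slots are needed.
Propagating the time windows through the other constraints, R can't land before 3, so the schedule must run through at least slot 3.
4 works (last occupied slot: 4): for example Z in 2; R in 3; L in 2; C in 4; G in 3; B in 4; N in 1; Y in 1.

4 slots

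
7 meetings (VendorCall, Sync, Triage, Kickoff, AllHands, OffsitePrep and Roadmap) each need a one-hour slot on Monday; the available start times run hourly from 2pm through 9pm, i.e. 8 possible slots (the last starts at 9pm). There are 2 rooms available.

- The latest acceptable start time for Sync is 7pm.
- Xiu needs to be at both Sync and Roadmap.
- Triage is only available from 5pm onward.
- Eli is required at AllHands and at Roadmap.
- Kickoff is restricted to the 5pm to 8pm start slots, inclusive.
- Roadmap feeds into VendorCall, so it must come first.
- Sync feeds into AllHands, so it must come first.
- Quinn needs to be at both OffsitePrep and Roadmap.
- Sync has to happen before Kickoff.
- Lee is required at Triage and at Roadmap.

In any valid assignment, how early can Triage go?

5pm

Triage is available from 5pm.
Triage at 5pm is achievable: VendorCall=4pm; Triage=5pm; Sync=2pm; Roadmap=3pm; OffsitePrep=2pm; Kickoff=5pm; AllHands=4pm.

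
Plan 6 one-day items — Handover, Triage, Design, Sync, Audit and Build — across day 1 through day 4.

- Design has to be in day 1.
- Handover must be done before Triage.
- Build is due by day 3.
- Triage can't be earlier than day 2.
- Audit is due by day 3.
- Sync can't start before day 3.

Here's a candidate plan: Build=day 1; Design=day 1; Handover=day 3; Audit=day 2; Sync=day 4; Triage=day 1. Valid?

No — it violates: Triage can't be earlier than day 2

Build is due by day 3 — holds.
Triage can't be earlier than day 2 — violated.
Design has to be in day 1 — holds.
Handover must be done before Triage — violated.
Audit is due by day 3 — holds.
Sync can't start before day 3 — holds.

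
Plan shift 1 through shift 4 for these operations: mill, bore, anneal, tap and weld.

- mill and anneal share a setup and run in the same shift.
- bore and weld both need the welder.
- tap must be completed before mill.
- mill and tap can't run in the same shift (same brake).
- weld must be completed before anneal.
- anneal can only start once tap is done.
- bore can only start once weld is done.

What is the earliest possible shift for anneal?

Precedence pushes anneal to at least shift 2.
anneal at shift 2 is achievable: bore in shift 2; mill in shift 2; tap in shift 1; weld in shift 1; anneal in shift 2.

shift 2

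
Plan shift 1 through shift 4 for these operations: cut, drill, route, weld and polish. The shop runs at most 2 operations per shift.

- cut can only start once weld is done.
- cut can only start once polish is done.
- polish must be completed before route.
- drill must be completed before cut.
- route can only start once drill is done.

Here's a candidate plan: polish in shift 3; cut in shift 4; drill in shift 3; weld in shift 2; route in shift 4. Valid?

Yes

drill must be completed before cut — holds.
The shop runs at most 2 operations per shift — holds.
polish must be completed before route — holds.
route can only start once drill is done — holds.
cut can only start once polish is done — holds.
cut can only start once weld is done — holds.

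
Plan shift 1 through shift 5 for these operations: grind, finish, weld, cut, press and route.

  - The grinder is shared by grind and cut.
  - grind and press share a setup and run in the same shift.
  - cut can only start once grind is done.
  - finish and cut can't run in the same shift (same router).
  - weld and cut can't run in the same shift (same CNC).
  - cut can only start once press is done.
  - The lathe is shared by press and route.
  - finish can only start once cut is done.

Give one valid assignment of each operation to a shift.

weld -> shift 1; route -> shift 2; finish -> shift 3; press -> shift 1; cut -> shift 2; grind -> shift 1

Checking: press(shift 1) before cut(shift 2); cut(shift 2) before finish(shift 3); grind(shift 1) before cut(shift 2); press(shift 1) != route(shift 2); finish(shift 3) != cut(shift 2); grind(shift 1) != cut(shift 2); weld(shift 1) != cut(shift 2); grind = press = shift 1.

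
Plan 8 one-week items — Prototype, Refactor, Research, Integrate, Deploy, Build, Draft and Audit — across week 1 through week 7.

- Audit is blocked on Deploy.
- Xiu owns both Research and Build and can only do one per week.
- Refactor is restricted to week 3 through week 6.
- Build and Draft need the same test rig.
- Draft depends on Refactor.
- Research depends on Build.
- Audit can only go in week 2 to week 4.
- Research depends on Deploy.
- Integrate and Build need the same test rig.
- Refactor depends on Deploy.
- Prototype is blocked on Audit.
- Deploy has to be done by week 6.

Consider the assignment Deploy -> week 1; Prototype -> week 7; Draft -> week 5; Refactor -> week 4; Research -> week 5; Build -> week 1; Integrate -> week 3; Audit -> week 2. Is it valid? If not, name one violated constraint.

Valid

Audit is blocked on Deploy — holds.
Refactor depends on Deploy — holds.
Research depends on Deploy — holds.
Draft depends on Refactor — holds.
Audit can only go in week 2 to week 4 — holds.
Refactor is restricted to week 3 through week 6 — holds.
Research depends on Build — holds.
Integrate and Build need the same test rig — holds.
Deploy has to be done by week 6 — holds.
Prototype is blocked on Audit — holds.
Xiu owns both Research and Build and can only do one per week — holds.
Build and Draft need the same test rig — holds.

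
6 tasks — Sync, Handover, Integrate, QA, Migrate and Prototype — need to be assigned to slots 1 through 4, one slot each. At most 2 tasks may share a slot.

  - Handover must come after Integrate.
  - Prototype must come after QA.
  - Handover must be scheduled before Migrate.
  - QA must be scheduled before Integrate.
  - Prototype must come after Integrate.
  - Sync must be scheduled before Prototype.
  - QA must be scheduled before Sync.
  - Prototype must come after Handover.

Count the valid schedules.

2

Enumerating: Integrate=2; Migrate=4; Sync=2; Handover=3; QA=1; Prototype=4 | Integrate in 2, Prototype in 4, Sync in 3, Handover in 3, QA in 1, Migrate in 4.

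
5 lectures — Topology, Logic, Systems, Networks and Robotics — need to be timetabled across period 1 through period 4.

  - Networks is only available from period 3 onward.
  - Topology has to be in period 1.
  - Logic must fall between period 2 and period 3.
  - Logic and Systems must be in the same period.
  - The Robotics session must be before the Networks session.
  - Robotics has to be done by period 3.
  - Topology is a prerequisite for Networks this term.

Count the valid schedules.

Splitting on Logic: it can be period 2 (5), period 3 (5). Listing each branch's schedules as (Topology, Systems, Networks, Robotics) by period number:
Logic=period 2: (1,2,3,1) (1,2,3,2) (1,2,4,1) (1,2,4,2) (1,2,4,3) — 5.
Logic=period 3: (1,3,3,1) (1,3,3,2) (1,3,4,1) (1,3,4,2) (1,3,4,3) — 5.
Summing: 5 + 5 = 10.

10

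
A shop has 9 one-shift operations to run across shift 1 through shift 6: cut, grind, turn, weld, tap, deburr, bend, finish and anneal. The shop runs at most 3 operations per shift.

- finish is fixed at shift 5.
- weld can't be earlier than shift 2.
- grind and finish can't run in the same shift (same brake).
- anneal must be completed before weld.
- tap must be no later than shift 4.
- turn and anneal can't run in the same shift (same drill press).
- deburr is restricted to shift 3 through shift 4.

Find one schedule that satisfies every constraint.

bend -> shift 3, deburr -> shift 3, finish -> shift 5, cut -> shift 1, grind -> shift 2, weld -> shift 2, anneal -> shift 1, tap -> shift 1, turn -> shift 2

Checking: anneal(shift 1) before weld(shift 2); turn(shift 2) != anneal(shift 1); grind(shift 2) != finish(shift 5); deburr=shift 3 in [shift 3,shift 4]; tap=shift 1 in [shift 1,shift 4]; finish=shift 5 in [shift 5,shift 5]; weld=shift 2 in [shift 2,shift 6]; max 3 per shift (cap 3).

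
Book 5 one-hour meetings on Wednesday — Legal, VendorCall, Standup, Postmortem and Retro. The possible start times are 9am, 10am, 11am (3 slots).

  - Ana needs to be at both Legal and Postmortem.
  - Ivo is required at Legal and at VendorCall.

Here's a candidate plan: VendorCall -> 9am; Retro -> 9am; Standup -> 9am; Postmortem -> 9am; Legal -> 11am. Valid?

Ana needs to be at both Legal and Postmortem — holds.
Ivo is required at Legal and at VendorCall — holds.

Valid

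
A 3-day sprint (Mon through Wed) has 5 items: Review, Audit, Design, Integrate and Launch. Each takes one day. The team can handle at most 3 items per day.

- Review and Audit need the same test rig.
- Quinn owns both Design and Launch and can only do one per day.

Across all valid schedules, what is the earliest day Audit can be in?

Mon

Audit at Mon is achievable: Review -> Tue; Launch -> Tue; Audit -> Mon; Integrate -> Mon; Design -> Mon.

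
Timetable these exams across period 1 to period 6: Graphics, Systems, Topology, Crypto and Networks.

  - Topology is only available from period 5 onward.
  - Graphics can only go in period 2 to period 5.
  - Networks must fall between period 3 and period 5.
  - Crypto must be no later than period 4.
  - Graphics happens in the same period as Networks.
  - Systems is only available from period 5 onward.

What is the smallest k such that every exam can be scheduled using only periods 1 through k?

5 periods

Systems can't be placed before period 5, so the schedule must run through at least period 5.
5 works (last occupied period: period 5): for example Crypto in period 1; Networks in period 3; Systems in period 5; Graphics in period 3; Topology in period 5.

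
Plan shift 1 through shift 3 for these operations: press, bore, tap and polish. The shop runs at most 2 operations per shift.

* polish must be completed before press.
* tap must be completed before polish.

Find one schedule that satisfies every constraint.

press in shift 3; tap in shift 1; polish in shift 2; bore in shift 1

Checking: tap(shift 1) before polish(shift 2); polish(shift 2) before press(shift 3); max 2 per shift (cap 2).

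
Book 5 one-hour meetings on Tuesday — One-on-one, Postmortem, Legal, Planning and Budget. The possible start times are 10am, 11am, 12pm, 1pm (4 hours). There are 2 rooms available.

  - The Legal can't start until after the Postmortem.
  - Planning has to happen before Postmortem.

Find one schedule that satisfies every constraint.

One-on-one in 10am; Legal in 12pm; Planning in 10am; Budget in 11am; Postmortem in 11am

Checking: Planning(10am) before Postmortem(11am); Postmortem(11am) before Legal(12pm); max 2 per hour (cap 2).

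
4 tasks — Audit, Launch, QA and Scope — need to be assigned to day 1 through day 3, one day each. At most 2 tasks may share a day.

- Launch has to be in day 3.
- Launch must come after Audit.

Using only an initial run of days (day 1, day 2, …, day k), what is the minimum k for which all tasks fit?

The precedence chain requires at least 2 distinct days.
With at most 2 per day and 4 tasks, at least 2 days are needed.
Launch can't be placed before day 3, so the schedule must run through at least day 3.
3 works (last occupied day: day 3): for example QA=day 1, Scope=day 2, Audit=day 1, Launch=day 3.

3 days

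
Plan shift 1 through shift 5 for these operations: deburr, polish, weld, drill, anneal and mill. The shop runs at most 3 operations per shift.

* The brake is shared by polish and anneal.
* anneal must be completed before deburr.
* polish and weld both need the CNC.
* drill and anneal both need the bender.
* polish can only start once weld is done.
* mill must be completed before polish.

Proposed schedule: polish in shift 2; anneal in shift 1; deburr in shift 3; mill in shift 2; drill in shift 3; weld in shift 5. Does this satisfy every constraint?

Invalid. polish can only start once weld is done.

anneal must be completed before deburr — holds.
mill must be completed before polish — violated.
The shop runs at most 3 operations per shift — holds.
The brake is shared by polish and anneal — holds.
polish can only start once weld is done — violated.
drill and anneal both need the bender — holds.
polish and weld both need the CNC — holds.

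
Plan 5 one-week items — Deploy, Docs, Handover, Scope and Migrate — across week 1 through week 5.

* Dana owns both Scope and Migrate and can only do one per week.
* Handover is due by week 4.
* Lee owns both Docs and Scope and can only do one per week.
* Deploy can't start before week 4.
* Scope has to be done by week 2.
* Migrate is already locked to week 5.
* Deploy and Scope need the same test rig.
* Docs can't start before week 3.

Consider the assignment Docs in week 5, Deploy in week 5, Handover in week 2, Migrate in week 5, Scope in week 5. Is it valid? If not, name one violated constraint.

Migrate is already locked to week 5 — holds.
Scope has to be done by week 2 — violated.
Deploy and Scope need the same test rig — violated.
Dana owns both Scope and Migrate and can only do one per week — violated.
Lee owns both Docs and Scope and can only do one per week — violated.
Handover is due by week 4 — holds.
Deploy can't start before week 4 — holds.
Docs can't start before week 3 — holds.

No. Lee owns both Docs and Scope and can only do one per week is not satisfied.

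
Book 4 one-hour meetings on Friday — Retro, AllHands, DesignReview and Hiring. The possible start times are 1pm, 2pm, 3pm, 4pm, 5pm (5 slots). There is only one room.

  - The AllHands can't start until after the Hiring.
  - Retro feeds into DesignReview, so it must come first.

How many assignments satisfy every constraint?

30

Splitting on Retro: it can be 1pm (12), 2pm (9), 3pm (6), 4pm (3). Listing each branch's schedules as (AllHands, DesignReview, Hiring):
Retro=1pm: (3pm,4pm,2pm) (3pm,5pm,2pm) (4pm,2pm,3pm) (4pm,3pm,2pm) (4pm,5pm,2pm) (4pm,5pm,3pm) (5pm,2pm,3pm) (5pm,2pm,4pm) (5pm,3pm,2pm) (5pm,3pm,4pm) (5pm,4pm,2pm) (5pm,4pm,3pm) — 12.
Retro=2pm: (3pm,4pm,1pm) (3pm,5pm,1pm) (4pm,3pm,1pm) (4pm,5pm,1pm) (4pm,5pm,3pm) (5pm,3pm,1pm) (5pm,3pm,4pm) (5pm,4pm,1pm) (5pm,4pm,3pm) — 9.
Retro=3pm: (2pm,4pm,1pm) (2pm,5pm,1pm) (4pm,5pm,1pm) (4pm,5pm,2pm) (5pm,4pm,1pm) (5pm,4pm,2pm) — 6.
Retro=4pm: (2pm,5pm,1pm) (3pm,5pm,1pm) (3pm,5pm,2pm) — 3.
Summing: 12 + 9 + 6 + 3 = 30.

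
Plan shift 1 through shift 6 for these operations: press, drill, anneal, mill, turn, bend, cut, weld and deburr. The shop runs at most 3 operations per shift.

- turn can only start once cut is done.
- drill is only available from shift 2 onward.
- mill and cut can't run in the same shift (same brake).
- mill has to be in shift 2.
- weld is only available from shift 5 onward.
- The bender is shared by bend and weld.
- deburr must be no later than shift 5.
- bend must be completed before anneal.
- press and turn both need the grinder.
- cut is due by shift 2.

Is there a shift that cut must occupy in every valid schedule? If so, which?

cut's window is shift 1–shift 2.
mill is fixed at shift 2, and cut can't share a shift with mill.
So cut must be shift 1.

shift 1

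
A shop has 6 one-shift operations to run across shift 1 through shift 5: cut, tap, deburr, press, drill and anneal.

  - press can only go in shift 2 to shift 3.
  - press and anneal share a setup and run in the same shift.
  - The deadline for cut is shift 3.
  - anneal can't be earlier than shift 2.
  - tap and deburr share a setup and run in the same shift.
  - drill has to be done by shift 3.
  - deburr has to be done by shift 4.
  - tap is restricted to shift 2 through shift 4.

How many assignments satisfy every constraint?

Splitting on cut: it can be shift 1 (18), shift 2 (18), shift 3 (18). Listing each branch's schedules as (tap, deburr, press, drill, anneal) by shift number:
cut=shift 1: (2,2,2,1,2) (2,2,2,2,2) (2,2,2,3,2) (2,2,3,1,3) (2,2,3,2,3) (2,2,3,3,3) (3,3,2,1,2) (3,3,2,2,2) (3,3,2,3,2) (3,3,3,1,3) (3,3,3,2,3) (3,3,3,3,3) (4,4,2,1,2) (4,4,2,2,2) (4,4,2,3,2) (4,4,3,1,3) (4,4,3,2,3) (4,4,3,3,3) — 18.
cut=shift 2: (2,2,2,1,2) (2,2,2,2,2) (2,2,2,3,2) (2,2,3,1,3) (2,2,3,2,3) (2,2,3,3,3) (3,3,2,1,2) (3,3,2,2,2) (3,3,2,3,2) (3,3,3,1,3) (3,3,3,2,3) (3,3,3,3,3) (4,4,2,1,2) (4,4,2,2,2) (4,4,2,3,2) (4,4,3,1,3) (4,4,3,2,3) (4,4,3,3,3) — 18.
cut=shift 3: (2,2,2,1,2) (2,2,2,2,2) (2,2,2,3,2) (2,2,3,1,3) (2,2,3,2,3) (2,2,3,3,3) (3,3,2,1,2) (3,3,2,2,2) (3,3,2,3,2) (3,3,3,1,3) (3,3,3,2,3) (3,3,3,3,3) (4,4,2,1,2) (4,4,2,2,2) (4,4,2,3,2) (4,4,3,1,3) (4,4,3,2,3) (4,4,3,3,3) — 18.
Summing: 18 + 18 + 18 = 54.

54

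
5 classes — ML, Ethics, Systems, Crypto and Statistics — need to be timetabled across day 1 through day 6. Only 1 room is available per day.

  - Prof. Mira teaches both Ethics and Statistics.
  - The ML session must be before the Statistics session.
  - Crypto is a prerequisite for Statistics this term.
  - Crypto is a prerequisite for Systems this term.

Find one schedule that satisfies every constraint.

Ethics -> day 5; Systems -> day 4; ML -> day 2; Statistics -> day 3; Crypto -> day 1

Checking: Crypto(day 1) before Statistics(day 3); ML(day 2) before Statistics(day 3); Crypto(day 1) before Systems(day 4); Ethics(day 5) != Statistics(day 3); max 1 per day (cap 1).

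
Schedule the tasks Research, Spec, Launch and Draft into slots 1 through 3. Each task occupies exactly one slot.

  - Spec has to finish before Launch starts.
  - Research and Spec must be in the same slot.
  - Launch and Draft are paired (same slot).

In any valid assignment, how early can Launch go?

Precedence pushes Launch to at least 2.
Launch at 2 is achievable: Launch in 2, Research in 1, Spec in 1, Draft in 2.

2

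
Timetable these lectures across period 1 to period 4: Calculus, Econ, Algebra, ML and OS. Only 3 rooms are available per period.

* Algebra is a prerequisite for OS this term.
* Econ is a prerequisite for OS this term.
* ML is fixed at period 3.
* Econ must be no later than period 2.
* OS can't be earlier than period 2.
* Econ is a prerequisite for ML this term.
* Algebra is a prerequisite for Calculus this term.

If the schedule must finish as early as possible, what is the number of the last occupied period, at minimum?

period 3

The precedence chain requires at least 2 distinct periods.
With at most 3 per period and 5 lectures, at least 2 periods are needed.
ML can't be placed before period 3, so the schedule must run through at least period 3.
3 works (last occupied period: period 3): for example Calculus -> period 2; ML -> period 3; Algebra -> period 1; Econ -> period 1; OS -> period 2.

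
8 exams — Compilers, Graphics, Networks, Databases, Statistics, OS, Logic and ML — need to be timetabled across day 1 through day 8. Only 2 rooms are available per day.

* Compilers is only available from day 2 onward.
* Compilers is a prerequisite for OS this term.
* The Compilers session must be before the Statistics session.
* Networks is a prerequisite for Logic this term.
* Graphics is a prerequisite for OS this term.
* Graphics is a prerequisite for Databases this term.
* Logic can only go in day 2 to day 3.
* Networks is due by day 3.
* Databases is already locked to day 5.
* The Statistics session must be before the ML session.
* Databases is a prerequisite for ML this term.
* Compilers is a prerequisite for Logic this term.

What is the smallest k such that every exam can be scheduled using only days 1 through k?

6 days

The precedence chain requires at least 3 distinct days.
With at most 2 per day and 8 exams, at least 4 days are needed.
Propagating the time windows through the other constraints, ML can't land before day 6, so the schedule must run through at least day 6.
6 works (last occupied day: day 6): for example Graphics in day 1, ML in day 6, OS in day 4, Databases in day 5, Statistics in day 3, Networks in day 1, Logic in day 3, Compilers in day 2.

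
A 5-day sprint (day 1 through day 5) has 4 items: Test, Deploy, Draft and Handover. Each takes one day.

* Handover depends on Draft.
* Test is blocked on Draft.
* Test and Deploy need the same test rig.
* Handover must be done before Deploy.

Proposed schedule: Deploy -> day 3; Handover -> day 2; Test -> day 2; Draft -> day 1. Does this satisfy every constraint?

Handover must be done before Deploy — holds.
Test is blocked on Draft — holds.
Handover depends on Draft — holds.
Test and Deploy need the same test rig — holds.

Yes, all constraints hold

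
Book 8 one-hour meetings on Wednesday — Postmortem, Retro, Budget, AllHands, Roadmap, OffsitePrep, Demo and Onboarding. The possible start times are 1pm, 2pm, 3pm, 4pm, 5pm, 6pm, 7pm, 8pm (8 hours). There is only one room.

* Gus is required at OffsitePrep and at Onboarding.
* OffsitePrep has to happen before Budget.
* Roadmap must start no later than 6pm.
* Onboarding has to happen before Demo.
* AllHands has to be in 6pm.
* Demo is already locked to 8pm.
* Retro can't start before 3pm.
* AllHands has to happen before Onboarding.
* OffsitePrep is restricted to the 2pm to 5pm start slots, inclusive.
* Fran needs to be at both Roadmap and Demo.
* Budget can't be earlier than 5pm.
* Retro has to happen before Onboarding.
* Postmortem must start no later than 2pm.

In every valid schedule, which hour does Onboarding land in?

AllHands is fixed at 6pm and must come before Onboarding, so Onboarding is at least 7pm.
Demo is fixed at 8pm and must come after Onboarding, so Onboarding is at most 7pm.
So Onboarding must be 7pm.

7pm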